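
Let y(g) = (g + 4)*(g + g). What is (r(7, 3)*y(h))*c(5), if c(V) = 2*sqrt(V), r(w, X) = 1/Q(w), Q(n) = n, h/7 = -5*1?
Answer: 620*sqrt(5) ≈ 1386.4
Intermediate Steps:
h = -35 (h = 7*(-5*1) = 7*(-5) = -35)
y(g) = 2*g*(4 + g) (y(g) = (4 + g)*(2*g) = 2*g*(4 + g))
r(w, X) = 1/w
(r(7, 3)*y(h))*c(5) = ((2*(-35)*(4 - 35))/7)*(2*sqrt(5)) = ((2*(-35)*(-31))/7)*(2*sqrt(5)) = ((1/7)*2170)*(2*sqrt(5)) = 310*(2*sqrt(5)) = 620*sqrt(5)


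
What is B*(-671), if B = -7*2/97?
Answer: 9394/97 ≈ 96.845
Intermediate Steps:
B = -14/97 (B = -14*1/97 = -14/97 ≈ -0.14433)
B*(-671) = -14/97*(-671) = 9394/97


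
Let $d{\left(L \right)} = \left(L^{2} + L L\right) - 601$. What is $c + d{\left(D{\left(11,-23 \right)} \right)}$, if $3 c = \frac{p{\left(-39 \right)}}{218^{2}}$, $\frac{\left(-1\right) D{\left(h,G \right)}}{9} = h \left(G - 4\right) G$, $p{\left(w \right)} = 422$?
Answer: $\frac{538874703555577}{71286} \approx 7.5593 \cdot 10^{9}$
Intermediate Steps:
$D{\left(h,G \right)} = - 9 G h \left(-4 + G\right)$ ($D{\left(h,G \right)} = - 9 h \left(G - 4\right) G = - 9 h \left(-4 + G\right) G = - 9 G h \left(-4 + G\right)$)
$d{\left(L \right)} = -601 + 2 L^{2}$ ($d{\left(L \right)} = \left(L^{2} + L^{2}\right) - 601 = 2 L^{2} - 601 = -601 + 2 L^{2}$)
$c = \frac{211}{71286}$ ($c = \frac{422 \frac{1}{218^{2}}}{3} = \frac{422 \cdot \frac{1}{47524}}{3} = \frac{1}{3} \cdot \frac{211}{23762} = \frac{211}{71286} \approx 0.0029599$)
$c + d{\left(D{\left(11,-23 \right)} \right)} = \frac{211}{71286} - \left(601 - 2 \left(9 \left(-23\right) 11 \left(4 - -23\right)\right)^{2}\right) = \frac{211}{71286} - \left(601 - 2 \left(9 \left(-23\right) 11 \left(4 + 23\right)\right)^{2}\right) = \frac{211}{71286} - \left(601 - 2 \left(9 \left(-23\right) 11 \cdot 27\right)^{2}\right) = \frac{211}{71286} - \left(601 - 2 \left(-61479\right)^{2}\right) = \frac{211}{71286} + \left(-601 + 2 \cdot 3779667441\right) = \frac{211}{71286} + \left(-601 + 7559334882\right) = \frac{211}{71286} + 7559334281 = \frac{538874703555577}{71286}$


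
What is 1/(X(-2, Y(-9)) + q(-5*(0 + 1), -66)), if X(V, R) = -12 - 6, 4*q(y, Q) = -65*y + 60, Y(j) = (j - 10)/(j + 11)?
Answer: 4/313 ≈ 0.012780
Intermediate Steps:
Y(j) = (-10 + j)/(11 + j)
q(y, Q) = 15 - 65*y/4 (q(y, Q) = (-65*y + 60)/4 = (60 - 65*y)/4 = 15 - 65*y/4)
X(V, R) = -18
1/(X(-2, Y(-9)) + q(-5*(0 + 1), -66)) = 1/(-18 + (15 - (-325)*(0 + 1)/4)) = 1/(-18 + (15 - (-325)/4)) = 1/(-18 + (15 - 65/4*(-5))) = 1/(-18 + (15 + 325/4)) = 1/(-18 + 385/4) = 1/(313/4) = 4/313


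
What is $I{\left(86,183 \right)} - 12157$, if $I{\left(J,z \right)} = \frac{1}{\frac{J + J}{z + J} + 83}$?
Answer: $- \frac{273520074}{22499} \approx -12157.0$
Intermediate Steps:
$I{\left(J,z \right)} = \frac{1}{83 + \frac{2 J}{J + z}}$ ($I{\left(J,z \right)} = \frac{1}{\frac{2 J}{J + z} + 83} = \frac{1}{83 + \frac{2 J}{J + z}}$)
$I{\left(86,183 \right)} - 12157 = \frac{86 + 183}{83 \cdot 183 + 85 \cdot 86} - 12157 = \frac{1}{15189 + 7310} \cdot 269 - 12157 = \frac{1}{22499} \cdot 269 - 12157 = \frac{269}{22499} - 12157 = - \frac{273520074}{22499}$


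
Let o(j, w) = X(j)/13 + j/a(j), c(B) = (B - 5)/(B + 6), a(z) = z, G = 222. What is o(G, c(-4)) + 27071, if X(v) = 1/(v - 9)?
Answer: 74962369/2769 ≈ 27072.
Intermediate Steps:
X(v) = 1/(-9 + v)
c(B) = (-5 + B)/(6 + B)
o(j, w) = 1 + 1/(13*(-9 + j)) (o(j, w) = 1/((-9 + j)*13) + j/j = (1/13)/(-9 + j) + 1 = 1/(13*(-9 + j)) + 1 = 1 + 1/(13*(-9 + j)))
o(G, c(-4)) + 27071 = (-116/13 + 222)/(-9 + 222) + 27071 = (2770/13)/213 + 27071 = (1/213)*(2770/13) + 27071 = 2770/2769 + 27071 = 74962369/2769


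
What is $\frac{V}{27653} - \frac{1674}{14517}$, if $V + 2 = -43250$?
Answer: $- \frac{74908934}{44604289} \approx -1.6794$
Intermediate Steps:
$V = -43252$ ($V = -2 - 43250 = -43252$)
$\frac{V}{27653} - \frac{1674}{14517} = - \frac{43252}{27653} - \frac{1674}{14517} = \left(-43252\right) \frac{1}{27653} - \frac{186}{1613} = - \frac{43252}{27653} - \frac{186}{1613} = - \frac{74908934}{44604289}$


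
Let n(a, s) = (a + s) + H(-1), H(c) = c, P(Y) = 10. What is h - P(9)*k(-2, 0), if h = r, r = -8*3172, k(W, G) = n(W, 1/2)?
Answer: -25351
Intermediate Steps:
n(a, s) = -1 + a + s (n(a, s) = (a + s) - 1 = -1 + a + s)
k(W, G) = -½ + W (k(W, G) = -1 + W + 1/2 = -1 + W + ½ = -½ + W)
r = -25376
h = -25376
h - P(9)*k(-2, 0) = -25376 - 10*(-½ - 2) = -25376 - 10*(-5)/2 = -25376 - 1*(-25) = -25376 + 25 = -25351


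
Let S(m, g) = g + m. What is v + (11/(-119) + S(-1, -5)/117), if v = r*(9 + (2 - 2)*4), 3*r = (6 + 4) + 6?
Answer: 222101/4641 ≈ 47.856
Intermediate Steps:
r = 16/3 (r = ((6 + 4) + 6)/3 = (10 + 6)/3 = (⅓)*16 = 16/3 ≈ 5.3333)
v = 48 (v = 16*(9 + (2 - 2)*4)/3 = 16*(9 + 0*4)/3 = 16*(9 + 0)/3 = (16/3)*9 = 48)
v + (11/(-119) + S(-1, -5)/117) = 48 + (11/(-119) + (-5 - 1)/117) = 48 + (11*(-1/119) - 6*1/117) = 48 + (-11/119 - 2/39) = 48 - 667/4641 = 222101/4641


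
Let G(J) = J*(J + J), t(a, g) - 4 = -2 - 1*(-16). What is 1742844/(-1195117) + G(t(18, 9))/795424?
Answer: -24741526965/16975441868 ≈ -1.4575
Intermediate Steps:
t(a, g) = 18 (t(a, g) = 4 + (-2 - 1*(-16)) = 4 + (-2 + 16) = 4 + 14 = 18)
G(J) = 2*J² (G(J) = J*(2*J) = 2*J²)
1742844/(-1195117) + G(t(18, 9))/795424 = 1742844/(-1195117) + (2*18²)/795424 = 1742844*(-1/1195117) + (2*324)*(1/795424) = -1742844/1195117 + 648*(1/795424) = -1742844/1195117 + 81/99428 = -24741526965/16975441868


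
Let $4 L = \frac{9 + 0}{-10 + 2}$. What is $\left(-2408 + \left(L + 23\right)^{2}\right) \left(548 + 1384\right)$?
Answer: $- \frac{935698029}{256} \approx -3.6551 \cdot 10^{6}$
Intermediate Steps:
$L = - \frac{9}{32}$ ($L = \frac{\left(9 + 0\right) \frac{1}{-10 + 2}}{4} = \frac{9 \frac{1}{-8}}{4} = \frac{9 \left(- \frac{1}{8}\right)}{4} = \frac{1}{4} \left(- \frac{9}{8}\right) = - \frac{9}{32} \approx -0.28125$)
$\left(-2408 + \left(L + 23\right)^{2}\right) \left(548 + 1384\right) = \left(-2408 + \left(- \frac{9}{32} + 23\right)^{2}\right) \left(548 + 1384\right) = \left(-2408 + \left(\frac{727}{32}\right)^{2}\right) 1932 = \left(-2408 + \frac{528529}{1024}\right) 1932 = \left(- \frac{1937263}{1024}\right) 1932 = - \frac{935698029}{256}$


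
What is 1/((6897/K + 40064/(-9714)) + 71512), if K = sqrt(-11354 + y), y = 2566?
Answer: 14824502627761632/1060069812546098840593 + 4230286495578*I*sqrt(13)/1060069812546098840593 ≈ 1.3984e-5 + 1.4388e-8*I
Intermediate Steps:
K = 26*I*sqrt(13) (K = sqrt(-11354 + 2566) = sqrt(-8788) = 26*I*sqrt(13) ≈ 93.744*I)
1/((6897/K + 40064/(-9714)) + 71512) = 1/((6897/((26*I*sqrt(13))) + 40064/(-9714)) + 71512) = 1/((6897*(-I*sqrt(13)/338) + 40064*(-1/9714)) + 71512) = 1/((-6897*I*sqrt(13)/338 - 20032/4857) + 71512) = 1/((-20032/4857 - 6897*I*sqrt(13)/338) + 71512) = 1/(347313752/4857 - 6897*I*sqrt(13)/338)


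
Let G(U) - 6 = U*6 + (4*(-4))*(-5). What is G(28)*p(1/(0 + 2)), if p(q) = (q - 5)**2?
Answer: 10287/2 ≈ 5143.5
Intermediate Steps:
p(q) = (-5 + q)**2
G(U) = 86 + 6*U (G(U) = 6 + (U*6 + (4*(-4))*(-5)) = 6 + (6*U - 16*(-5)) = 6 + (6*U + 80) = 6 + (80 + 6*U) = 86 + 6*U)
G(28)*p(1/(0 + 2)) = (86 + 6*28)*(-5 + 1/(0 + 2))**2 = (86 + 168)*(-5 + 1/2)**2 = 254*(-5 + 1/2)**2 = 254*(-9/2)**2 = 254*(81/4) = 10287/2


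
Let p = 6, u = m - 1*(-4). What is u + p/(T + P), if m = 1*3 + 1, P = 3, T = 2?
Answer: 46/5 ≈ 9.2000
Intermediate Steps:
m = 4 (m = 3 + 1 = 4)
u = 8 (u = 4 - 1*(-4) = 4 + 4 = 8)
u + p/(T + P) = 8 + 6/(2 + 3) = 8 + 6/5 = 46/5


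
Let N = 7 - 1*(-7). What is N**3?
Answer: 2744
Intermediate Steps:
N = 14 (N = 7 + 7 = 14)
N**3 = 14**3 = 2744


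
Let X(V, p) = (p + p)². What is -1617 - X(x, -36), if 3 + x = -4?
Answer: -6801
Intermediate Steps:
x = -7 (x = -3 - 4 = -7)
X(V, p) = 4*p² (X(V, p) = (2*p)² = 4*p²)
-1617 - X(x, -36) = -1617 - 4*(-36)² = -1617 - 4*1296 = -1617 - 1*5184 = -1617 - 5184 = -6801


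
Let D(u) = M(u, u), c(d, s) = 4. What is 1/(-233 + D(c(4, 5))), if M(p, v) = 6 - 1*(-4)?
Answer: -1/223 ≈ -0.0044843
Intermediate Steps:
M(p, v) = 10 (M(p, v) = 6 + 4 = 10)
D(u) = 10
1/(-233 + D(c(4, 5))) = 1/(-233 + 10) = 1/(-223) = -1/223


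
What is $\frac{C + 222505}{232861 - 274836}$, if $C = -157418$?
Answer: $- \frac{65087}{41975} \approx -1.5506$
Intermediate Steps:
$\frac{C + 222505}{232861 - 274836} = \frac{-157418 + 222505}{232861 - 274836} = \frac{65087}{-41975} = 65087 \left(- \frac{1}{41975}\right) = - \frac{65087}{41975}$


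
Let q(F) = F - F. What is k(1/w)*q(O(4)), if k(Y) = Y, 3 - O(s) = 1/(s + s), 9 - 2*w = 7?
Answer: 0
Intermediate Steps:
w = 1 (w = 9/2 - ½*7 = 9/2 - 7/2 = 1)
O(s) = 3 - 1/(2*s) (O(s) = 3 - 1/(s + s) = 3 - 1/(2*s))
q(F) = 0
k(1/w)*q(O(4)) = 0/1 = 1*0 = 0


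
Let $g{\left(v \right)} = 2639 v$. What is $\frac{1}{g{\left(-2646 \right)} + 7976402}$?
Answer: $\frac{1}{993608} \approx 1.0064 \cdot 10^{-6}$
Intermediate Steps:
$\frac{1}{g{\left(-2646 \right)} + 7976402} = \frac{1}{2639 \left(-2646\right) + 7976402} = \frac{1}{-6982794 + 7976402} = \frac{1}{993608}$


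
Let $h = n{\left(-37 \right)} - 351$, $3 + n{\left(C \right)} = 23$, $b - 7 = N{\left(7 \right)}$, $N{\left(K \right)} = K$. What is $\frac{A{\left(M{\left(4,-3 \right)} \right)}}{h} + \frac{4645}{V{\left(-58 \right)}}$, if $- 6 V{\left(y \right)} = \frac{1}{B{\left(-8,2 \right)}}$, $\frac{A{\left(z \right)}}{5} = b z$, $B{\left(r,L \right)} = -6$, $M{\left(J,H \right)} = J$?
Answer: $\frac{55349540}{331} \approx 1.6722 \cdot 10^{5}$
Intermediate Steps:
$b = 14$ ($b = 7 + 7 = 14$)
$n{\left(C \right)} = 20$ ($n{\left(C \right)} = -3 + 23 = 20$)
$A{\left(z \right)} = 70 z$ ($A{\left(z \right)} = 5 \cdot 14 z = 70 z$)
$V{\left(y \right)} = \frac{1}{36}$ ($V{\left(y \right)} = - \frac{1}{6 \left(-6\right)} = \left(- \frac{1}{6}\right) \left(- \frac{1}{6}\right) = \frac{1}{36}$)
$h = -331$ ($h = 20 - 351 = -331$)
$\frac{A{\left(M{\left(4,-3 \right)} \right)}}{h} + \frac{4645}{V{\left(-58 \right)}} = \frac{70 \cdot 4}{-331} + 4645 \frac{1}{\frac{1}{36}} = 280 \left(- \frac{1}{331}\right) + 4645 \cdot 36 = - \frac{280}{331} + 167220 = \frac{55349540}{331}$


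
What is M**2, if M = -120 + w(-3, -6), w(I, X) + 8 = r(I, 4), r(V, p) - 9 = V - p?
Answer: 15876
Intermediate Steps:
r(V, p) = 9 + V - p (r(V, p) = 9 + (V - p) = 9 + V - p)
w(I, X) = -3 + I (w(I, X) = -8 + (9 + I - 1*4) = -8 + (9 + I - 4) = -8 + (5 + I) = -3 + I)
M = -126 (M = -120 + (-3 - 3) = -120 - 6 = -126)
M**2 = (-126)**2 = 15876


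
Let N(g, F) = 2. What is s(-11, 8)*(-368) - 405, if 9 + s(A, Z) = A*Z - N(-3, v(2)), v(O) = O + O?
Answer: 36027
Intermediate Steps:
v(O) = 2*O
s(A, Z) = -11 + A*Z (s(A, Z) = -9 + (A*Z - 1*2) = -9 + (A*Z - 2) = -9 + (-2 + A*Z) = -11 + A*Z)
s(-11, 8)*(-368) - 405 = (-11 - 11*8)*(-368) - 405 = (-11 - 88)*(-368) - 405 = -99*(-368) - 405 = 36432 - 405 = 36027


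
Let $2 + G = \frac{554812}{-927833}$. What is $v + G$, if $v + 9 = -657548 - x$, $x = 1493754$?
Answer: $- \frac{1996059749541}{927833} \approx -2.1513 \cdot 10^{6}$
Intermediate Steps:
$G = - \frac{2410478}{927833}$ ($G = -2 + \frac{554812}{-927833} = -2 + 554812 \left(- \frac{1}{927833}\right) = -2 - \frac{554812}{927833} = - \frac{2410478}{927833} \approx -2.598$)
$v = -2151311$ ($v = -9 - 2151302 = -2151311$)
$v + G = -2151311 - \frac{2410478}{927833} = - \frac{1996059749541}{927833}$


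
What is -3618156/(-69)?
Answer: 1206052/23 ≈ 52437.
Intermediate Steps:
-3618156/(-69) = -3618156*(-1)/69 = -48894*(-74/69) = 1206052/23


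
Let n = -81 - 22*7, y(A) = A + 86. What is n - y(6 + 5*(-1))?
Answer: -322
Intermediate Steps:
y(A) = 86 + A
n = -235 (n = -81 - 154 = -235)
n - y(6 + 5*(-1)) = -235 - (86 + (6 + 5*(-1))) = -235 - (86 + (6 - 5)) = -235 - (86 + 1) = -235 - 1*87 = -235 - 87 = -322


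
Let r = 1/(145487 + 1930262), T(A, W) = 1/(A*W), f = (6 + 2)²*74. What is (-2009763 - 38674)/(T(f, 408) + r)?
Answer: -8216167904756358144/4008037 ≈ -2.0499e+12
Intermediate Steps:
f = 4736 (f = 8²*74 = 64*74 = 4736)
T(A, W) = 1/(A*W)
r = 1/2075749 ≈ 4.8175e-7
(-2009763 - 38674)/(T(f, 408) + r) = (-2009763 - 38674)/(1/(4736*408) + 1/2075749) = -2048437/((1/4736)*(1/408) + 1/2075749) = -2048437/(1/1932288 + 1/2075749) = -2048437/4008037/4010944883712 = -2048437*4010944883712/4008037 = -8216167904756358144/4008037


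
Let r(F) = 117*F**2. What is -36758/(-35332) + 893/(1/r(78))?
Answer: 11229612047443/17666 ≈ 6.3566e+8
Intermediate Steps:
-36758/(-35332) + 893/(1/r(78)) = -36758/(-35332) + 893/(1/(117*78**2)) = -36758*(-1/35332) + 893/(1/(117*6084)) = 18379/17666 + 893/(1/711828) = 18379/17666 + 893*711828 = 18379/17666 + 635662404 = 11229612047443/17666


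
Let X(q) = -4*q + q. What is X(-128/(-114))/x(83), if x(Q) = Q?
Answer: -64/1577 ≈ -0.040583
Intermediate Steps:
X(q) = -3*q
X(-128/(-114))/x(83) = -(-384)/(-114)/83 = -(-384)*(-1)/114*(1/83) = -3*64/57*(1/83) = -64/19*1/83 = -64/1577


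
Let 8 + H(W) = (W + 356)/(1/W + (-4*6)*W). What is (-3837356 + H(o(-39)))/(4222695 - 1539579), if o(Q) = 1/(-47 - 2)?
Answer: -9121431671/6377766732 ≈ -1.4302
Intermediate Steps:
o(Q) = -1/49 (o(Q) = 1/(-49) = -1/49)
H(W) = -8 + (356 + W)/(1/W - 24*W) (H(W) = -8 + (W + 356)/(1/W + (-4*6)*W) = -8 + (356 + W)/(1/W - 24*W))
(-3837356 + H(o(-39)))/(4222695 - 1539579) = (-3837356 + (8 - 356*(-1/49) - 193*(-1/49)²)/(-1 + 24*(-1/49)²))/(4222695 - 1539579) = (-3837356 + (8 + 356/49 - 193*1/2401)/(-1 + 24*(1/2401)))/2683116 = (-3837356 + (8 + 356/49 - 193/2401)/(-1 + 24/2401))*(1/2683116) = (-3837356 + (36459/2401)/(-2377/2401))*(1/2683116) = (-3837356 - 2401/2377*36459/2401)*(1/2683116) = (-3837356 - 36459/2377)*(1/2683116) = -9121431671/2377*1/2683116 = -9121431671/6377766732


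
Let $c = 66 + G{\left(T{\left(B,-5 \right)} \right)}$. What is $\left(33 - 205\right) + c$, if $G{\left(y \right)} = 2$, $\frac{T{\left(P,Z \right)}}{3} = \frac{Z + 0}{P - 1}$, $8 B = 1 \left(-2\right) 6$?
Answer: $-104$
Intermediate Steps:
$B = - \frac{3}{2}$ ($B = \frac{1 \left(-2\right) 6}{8} = \frac{\left(-2\right) 6}{8} = \frac{1}{8} \left(-12\right) = - \frac{3}{2} \approx -1.5$)
$T{\left(P,Z \right)} = \frac{3 Z}{-1 + P}$ ($T{\left(P,Z \right)} = 3 \frac{Z + 0}{P - 1} = 3 \frac{Z}{-1 + P} = \frac{3 Z}{-1 + P}$)
$c = 68$ ($c = 66 + 2 = 68$)
$\left(33 - 205\right) + c = \left(33 - 205\right) + 68 = -172 + 68 = -104$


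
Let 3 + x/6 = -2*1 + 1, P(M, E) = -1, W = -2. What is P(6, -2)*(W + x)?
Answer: 26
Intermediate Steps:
x = -24 (x = -18 + 6*(-2*1 + 1) = -18 + 6*(-2 + 1) = -18 + 6*(-1) = -18 - 6 = -24)
P(6, -2)*(W + x) = -(-2 - 24) = -1*(-26) = 26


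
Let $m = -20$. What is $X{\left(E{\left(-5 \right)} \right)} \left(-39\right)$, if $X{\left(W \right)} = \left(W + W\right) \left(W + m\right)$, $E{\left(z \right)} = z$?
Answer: $-9750$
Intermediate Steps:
$X{\left(W \right)} = 2 W \left(-20 + W\right)$ ($X{\left(W \right)} = \left(W + W\right) \left(W - 20\right) = 2 W \left(-20 + W\right)$)
$X{\left(E{\left(-5 \right)} \right)} \left(-39\right) = 2 \left(-5\right) \left(-20 - 5\right) \left(-39\right) = 2 \left(-5\right) \left(-25\right) \left(-39\right) = 250 \left(-39\right) = -9750$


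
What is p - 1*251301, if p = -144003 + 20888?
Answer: -374416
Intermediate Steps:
p = -123115
p - 1*251301 = -123115 - 1*251301 = -123115 - 251301 = -374416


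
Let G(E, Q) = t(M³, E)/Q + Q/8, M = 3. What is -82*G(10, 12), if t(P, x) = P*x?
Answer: -1968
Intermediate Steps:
G(E, Q) = Q/8 + 27*E/Q (G(E, Q) = (3³*E)/Q + Q/8 = (27*E)/Q + Q*(⅛) = 27*E/Q + Q/8 = Q/8 + 27*E/Q)
-82*G(10, 12) = -82*((⅛)*12 + 27*10/12) = -82*(3/2 + 27*10*(1/12)) = -82*(3/2 + 45/2) = -82*24 = -1968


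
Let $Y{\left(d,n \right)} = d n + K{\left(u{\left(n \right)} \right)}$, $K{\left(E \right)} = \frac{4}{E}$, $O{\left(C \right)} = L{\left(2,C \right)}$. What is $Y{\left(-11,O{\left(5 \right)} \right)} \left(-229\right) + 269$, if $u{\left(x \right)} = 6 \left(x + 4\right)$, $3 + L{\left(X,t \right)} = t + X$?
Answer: $\frac{123911}{12} \approx 10326.0$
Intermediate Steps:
$L{\left(X,t \right)} = -3 + X + t$ ($L{\left(X,t \right)} = -3 + \left(t + X\right) = -3 + \left(X + t\right) = -3 + X + t$)
$u{\left(x \right)} = 24 + 6 x$ ($u{\left(x \right)} = 6 \left(4 + x\right) = 24 + 6 x$)
$O{\left(C \right)} = -1 + C$ ($O{\left(C \right)} = -3 + 2 + C = -1 + C$)
$Y{\left(d,n \right)} = \frac{4}{24 + 6 n} + d n$ ($Y{\left(d,n \right)} = d n + \frac{4}{24 + 6 n} = \frac{4}{24 + 6 n} + d n$)
$Y{\left(-11,O{\left(5 \right)} \right)} \left(-229\right) + 269 = \frac{\frac{2}{3} - 11 \left(-1 + 5\right) \left(4 + \left(-1 + 5\right)\right)}{4 + \left(-1 + 5\right)} \left(-229\right) + 269 = \frac{\frac{2}{3} - 44 \left(4 + 4\right)}{4 + 4} \left(-229\right) + 269 = \frac{\frac{2}{3} - 44 \cdot 8}{8} \left(-229\right) + 269 = \frac{\frac{2}{3} - 352}{8} \left(-229\right) + 269 = \frac{1}{8} \left(- \frac{1054}{3}\right) \left(-229\right) + 269 = \left(- \frac{527}{12}\right) \left(-229\right) + 269 = \frac{120683}{12} + 269 = \frac{123911}{12}$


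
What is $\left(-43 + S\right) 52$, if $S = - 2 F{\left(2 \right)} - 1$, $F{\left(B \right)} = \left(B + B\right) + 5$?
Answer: $-3224$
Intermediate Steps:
$F{\left(B \right)} = 5 + 2 B$ ($F{\left(B \right)} = 2 B + 5 = 5 + 2 B$)
$S = -19$ ($S = - 2 \left(5 + 2 \cdot 2\right) - 1 = - 2 \left(5 + 4\right) - 1 = \left(-2\right) 9 - 1 = -18 - 1 = -19$)
$\left(-43 + S\right) 52 = \left(-43 - 19\right) 52 = \left(-62\right) 52 = -3224$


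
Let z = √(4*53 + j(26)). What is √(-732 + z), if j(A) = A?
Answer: √(-732 + √238) ≈ 26.769*I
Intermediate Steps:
z = √238 (z = √(4*53 + 26) = √(212 + 26) = √238 ≈ 15.427)
√(-732 + z) = √(-732 + √238)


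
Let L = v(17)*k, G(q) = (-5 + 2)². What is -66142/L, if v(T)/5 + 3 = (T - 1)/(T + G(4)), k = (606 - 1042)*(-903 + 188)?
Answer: 33071/1858450 ≈ 0.017795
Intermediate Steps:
G(q) = 9 (G(q) = (-3)² = 9)
k = 311740 (k = -436*(-715) = 311740)
v(T) = -15 + 5*(-1 + T)/(9 + T) (v(T) = -15 + 5*((T - 1)/(T + 9)) = -15 + 5*((-1 + T)/(9 + T)) = -15 + 5*(-1 + T)/(9 + T))
L = -3716900 (L = (10*(-14 - 1*17)/(9 + 17))*311740 = (10*(-14 - 17)/26)*311740 = (10*(1/26)*(-31))*311740 = -155/13*311740 = -3716900)
-66142/L = -66142/(-3716900) = -66142*(-1/3716900) = 33071/1858450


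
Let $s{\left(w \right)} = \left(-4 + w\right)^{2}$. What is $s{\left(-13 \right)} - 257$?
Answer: $32$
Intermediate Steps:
$s{\left(-13 \right)} - 257 = \left(-4 - 13\right)^{2} - 257 = \left(-17\right)^{2} - 257 = 289 - 257 = 32$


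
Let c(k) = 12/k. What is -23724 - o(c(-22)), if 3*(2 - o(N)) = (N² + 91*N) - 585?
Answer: -2896431/121 ≈ -23937.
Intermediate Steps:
o(N) = 197 - 91*N/3 - N²/3 (o(N) = 2 - ((N² + 91*N) - 585)/3 = 2 - (-585 + N² + 91*N)/3 = 2 + (195 - 91*N/3 - N²/3) = 197 - 91*N/3 - N²/3)
-23724 - o(c(-22)) = -23724 - (197 - 364/(-22) - (12/(-22))²/3) = -23724 - (197 - 364*(-1)/22 - (12*(-1/22))²/3) = -23724 - (197 - 91/3*(-6/11) - (-6/11)²/3) = -23724 - (197 + 182/11 - ⅓*36/121) = -23724 - (197 + 182/11 - 12/121) = -23724 - 1*25827/121 = -23724 - 25827/121 = -2896431/121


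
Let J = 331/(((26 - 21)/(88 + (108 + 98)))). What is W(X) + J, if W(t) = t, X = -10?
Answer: 97264/5 ≈ 19453.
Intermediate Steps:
J = 97314/5 (J = 331/((5/(88 + 206))) = 331/((5/294)) = 331/((5*(1/294))) = 331/(5/294) = 331*(294/5) = 97314/5 ≈ 19463.)
W(X) + J = -10 + 97314/5 = 97264/5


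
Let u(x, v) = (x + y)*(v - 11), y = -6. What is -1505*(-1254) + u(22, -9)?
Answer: 1886950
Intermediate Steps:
u(x, v) = (-11 + v)*(-6 + x) (u(x, v) = (x - 6)*(v - 11) = (-6 + x)*(-11 + v) = (-11 + v)*(-6 + x))
-1505*(-1254) + u(22, -9) = -1505*(-1254) + (66 - 11*22 - 6*(-9) - 9*22) = 1887270 + (66 - 242 + 54 - 198) = 1887270 - 320 = 1886950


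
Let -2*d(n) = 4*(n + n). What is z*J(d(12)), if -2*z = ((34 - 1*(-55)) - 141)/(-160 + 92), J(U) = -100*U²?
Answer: 1497600/17 ≈ 88094.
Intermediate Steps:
d(n) = -4*n (d(n) = -2*(n + n) = -2*2*n = -4*n)
z = -13/34 (z = -((34 - 1*(-55)) - 141)/(2*(-160 + 92)) = -((34 + 55) - 141)/(2*(-68)) = -(89 - 141)*(-1)/(2*68) = -(-26)*(-1)/68 = -½*13/17 = -13/34 ≈ -0.38235)
z*J(d(12)) = -(-650)*(-4*12)²/17 = -(-650)*(-48)²/17 = -(-650)*2304/17 = -13/34*(-230400) = 1497600/17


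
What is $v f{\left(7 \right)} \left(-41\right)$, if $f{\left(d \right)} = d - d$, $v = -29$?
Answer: $0$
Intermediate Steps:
$f{\left(d \right)} = 0$
$v f{\left(7 \right)} \left(-41\right) = \left(-29\right) 0 \left(-41\right) = 0 \left(-41\right) = 0$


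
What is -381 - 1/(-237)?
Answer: -90296/237 ≈ -381.00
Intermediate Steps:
-381 - 1/(-237) = -381 - 1*(-1/237) = -381 + 1/237 = -90296/237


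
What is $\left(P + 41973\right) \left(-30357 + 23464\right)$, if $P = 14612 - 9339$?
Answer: $-325666678$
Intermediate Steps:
$P = 5273$ ($P = 14612 - 9339 = 5273$)
$\left(P + 41973\right) \left(-30357 + 23464\right) = \left(5273 + 41973\right) \left(-30357 + 23464\right) = 47246 \left(-6893\right) = -325666678$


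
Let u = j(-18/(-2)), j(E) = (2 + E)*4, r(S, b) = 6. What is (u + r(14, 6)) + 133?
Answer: 183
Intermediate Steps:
j(E) = 8 + 4*E
u = 44 (u = 8 + 4*(-18/(-2)) = 8 + 4*(-18*(-1/2)) = 8 + 4*9 = 8 + 36 = 44)
(u + r(14, 6)) + 133 = (44 + 6) + 133 = 50 + 133 = 183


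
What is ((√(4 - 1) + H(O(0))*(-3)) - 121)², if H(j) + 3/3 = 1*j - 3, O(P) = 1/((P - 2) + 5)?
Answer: (-110 + √3)² ≈ 11722.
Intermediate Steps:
O(P) = 1/(3 + P) (O(P) = 1/((-2 + P) + 5) = 1/(3 + P))
H(j) = -4 + j (H(j) = -1 + (1*j - 3) = -1 + (j - 3) = -1 + (-3 + j) = -4 + j)
((√(4 - 1) + H(O(0))*(-3)) - 121)² = ((√(4 - 1) + (-4 + 1/(3 + 0))*(-3)) - 121)² = ((√3 + (-4 + 1/3)*(-3)) - 121)² = ((√3 + (-4 + ⅓)*(-3)) - 121)² = ((√3 - 11/3*(-3)) - 121)² = ((√3 + 11) - 121)² = ((11 + √3) - 121)² = (-110 + √3)²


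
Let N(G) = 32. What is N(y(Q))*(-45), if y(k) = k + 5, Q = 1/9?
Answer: -1440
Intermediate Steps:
Q = 1/9 ≈ 0.11111
y(k) = 5 + k
N(y(Q))*(-45) = 32*(-45) = -1440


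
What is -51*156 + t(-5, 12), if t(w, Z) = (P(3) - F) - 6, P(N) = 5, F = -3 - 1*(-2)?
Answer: -7956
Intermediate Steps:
F = -1 (F = -3 + 2 = -1)
t(w, Z) = 0 (t(w, Z) = (5 - 1*(-1)) - 6 = (5 + 1) - 6 = 6 - 6 = 0)
-51*156 + t(-5, 12) = -51*156 + 0 = -7956 + 0 = -7956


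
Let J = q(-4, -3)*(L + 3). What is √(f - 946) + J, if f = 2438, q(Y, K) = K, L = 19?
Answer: -66 + 2*√373 ≈ -27.374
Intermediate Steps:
J = -66 (J = -3*(19 + 3) = -3*22 = -66)
√(f - 946) + J = √(2438 - 946) - 66 = √1492 - 66 = 2*√373 - 66 = -66 + 2*√373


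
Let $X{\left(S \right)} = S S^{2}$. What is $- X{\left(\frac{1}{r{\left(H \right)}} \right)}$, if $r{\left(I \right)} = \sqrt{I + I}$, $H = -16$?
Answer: $- \frac{i \sqrt{2}}{256} \approx - 0.0055243 i$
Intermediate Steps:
$r{\left(I \right)} = \sqrt{2} \sqrt{I}$ ($r{\left(I \right)} = \sqrt{2 I} = \sqrt{2} \sqrt{I}$)
$X{\left(S \right)} = S^{3}$
$- X{\left(\frac{1}{r{\left(H \right)}} \right)} = - \left(\frac{1}{\sqrt{2} \sqrt{-16}}\right)^{3} = - \left(\frac{1}{\sqrt{2} \cdot 4 i}\right)^{3} = - \left(\frac{1}{4 i \sqrt{2}}\right)^{3} = - \left(- \frac{i \sqrt{2}}{8}\right)^{3} = - \frac{i \sqrt{2}}{256}$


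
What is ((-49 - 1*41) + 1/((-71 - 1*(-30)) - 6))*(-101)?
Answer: 427331/47 ≈ 9092.2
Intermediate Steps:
((-49 - 1*41) + 1/((-71 - 1*(-30)) - 6))*(-101) = ((-49 - 41) + 1/((-71 + 30) - 6))*(-101) = (-90 + 1/(-41 - 6))*(-101) = (-90 + 1/(-47))*(-101) = (-90 - 1/47)*(-101) = -4231/47*(-101) = 427331/47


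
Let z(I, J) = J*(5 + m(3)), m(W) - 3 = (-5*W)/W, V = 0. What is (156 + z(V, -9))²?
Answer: 16641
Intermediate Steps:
m(W) = -2 (m(W) = 3 + (-5*W)/W = 3 - 5 = -2)
z(I, J) = 3*J (z(I, J) = J*(5 - 2) = J*3 = 3*J)
(156 + z(V, -9))² = (156 + 3*(-9))² = (156 - 27)² = 129² = 16641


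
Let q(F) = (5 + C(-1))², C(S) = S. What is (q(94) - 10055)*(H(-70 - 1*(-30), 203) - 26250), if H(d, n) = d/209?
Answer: 55076865310/209 ≈ 2.6353e+8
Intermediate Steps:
q(F) = 16 (q(F) = (5 - 1)² = 4² = 16)
H(d, n) = d/209 (H(d, n) = d*(1/209) = d/209)
(q(94) - 10055)*(H(-70 - 1*(-30), 203) - 26250) = (16 - 10055)*((-70 - 1*(-30))/209 - 26250) = -10039*((-70 + 30)/209 - 26250) = -10039*((1/209)*(-40) - 26250) = -10039*(-40/209 - 26250) = -10039*(-5486290/209) = 55076865310/209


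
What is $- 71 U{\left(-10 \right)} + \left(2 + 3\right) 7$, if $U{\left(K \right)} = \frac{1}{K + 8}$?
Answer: $\frac{141}{2} \approx 70.5$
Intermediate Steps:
$U{\left(K \right)} = \frac{1}{8 + K}$
$- 71 U{\left(-10 \right)} + \left(2 + 3\right) 7 = - \frac{71}{8 - 10} + \left(2 + 3\right) 7 = - \frac{71}{-2} + 5 \cdot 7 = \left(-71\right) \left(- \frac{1}{2}\right) + 35 = \frac{71}{2} + 35 = \frac{141}{2}$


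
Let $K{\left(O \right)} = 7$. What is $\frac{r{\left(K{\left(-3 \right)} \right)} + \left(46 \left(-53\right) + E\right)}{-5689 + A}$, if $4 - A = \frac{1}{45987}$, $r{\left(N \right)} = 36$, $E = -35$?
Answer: $\frac{112070319}{261436096} \approx 0.42867$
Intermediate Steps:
$A = \frac{183947}{45987}$ ($A = 4 - \frac{1}{45987} = \frac{183947}{45987} \approx 4.0$)
$\frac{r{\left(K{\left(-3 \right)} \right)} + \left(46 \left(-53\right) + E\right)}{-5689 + A} = \frac{36 + \left(46 \left(-53\right) - 35\right)}{-5689 + \frac{183947}{45987}} = \frac{36 - 2473}{- \frac{261436096}{45987}} = \left(36 - 2473\right) \left(- \frac{45987}{261436096}\right) = \left(-2437\right) \left(- \frac{45987}{261436096}\right) = \frac{112070319}{261436096}$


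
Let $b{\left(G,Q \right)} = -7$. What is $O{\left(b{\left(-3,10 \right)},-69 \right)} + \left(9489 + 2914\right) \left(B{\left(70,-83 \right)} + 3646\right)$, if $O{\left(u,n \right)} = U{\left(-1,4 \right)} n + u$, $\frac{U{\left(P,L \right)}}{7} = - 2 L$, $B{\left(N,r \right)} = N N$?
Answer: $105999895$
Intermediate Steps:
$B{\left(N,r \right)} = N^{2}$
$U{\left(P,L \right)} = - 14 L$ ($U{\left(P,L \right)} = 7 \left(- 2 L\right) = - 14 L$)
$O{\left(u,n \right)} = u - 56 n$ ($O{\left(u,n \right)} = \left(-14\right) 4 n + u = - 56 n + u = u - 56 n$)
$O{\left(b{\left(-3,10 \right)},-69 \right)} + \left(9489 + 2914\right) \left(B{\left(70,-83 \right)} + 3646\right) = \left(-7 - -3864\right) + \left(9489 + 2914\right) \left(70^{2} + 3646\right) = \left(-7 + 3864\right) + 12403 \left(4900 + 3646\right) = 3857 + 12403 \cdot 8546 = 3857 + 105996038 = 105999895$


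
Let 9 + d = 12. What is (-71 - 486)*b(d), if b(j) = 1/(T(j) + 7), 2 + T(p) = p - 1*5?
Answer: -557/3 ≈ -185.67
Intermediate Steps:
d = 3 (d = -9 + 12 = 3)
T(p) = -7 + p (T(p) = -2 + (p - 1*5) = -2 + (p - 5) = -2 + (-5 + p) = -7 + p)
b(j) = 1/j (b(j) = 1/((-7 + j) + 7) = 1/j)
(-71 - 486)*b(d) = (-71 - 486)/3 = -557*1/3 = -557/3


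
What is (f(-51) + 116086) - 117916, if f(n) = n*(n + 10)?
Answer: 261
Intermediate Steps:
f(n) = n*(10 + n)
(f(-51) + 116086) - 117916 = (-51*(10 - 51) + 116086) - 117916 = (-51*(-41) + 116086) - 117916 = (2091 + 116086) - 117916 = 118177 - 117916 = 261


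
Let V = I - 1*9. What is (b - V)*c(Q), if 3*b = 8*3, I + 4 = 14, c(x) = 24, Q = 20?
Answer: 168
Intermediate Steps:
I = 10 (I = -4 + 14 = 10)
V = 1 (V = 10 - 1*9 = 10 - 9 = 1)
b = 8 (b = (8*3)/3 = (1/3)*24 = 8)
(b - V)*c(Q) = (8 - 1*1)*24 = (8 - 1)*24 = 7*24 = 168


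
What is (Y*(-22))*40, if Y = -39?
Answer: 34320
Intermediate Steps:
(Y*(-22))*40 = -39*(-22)*40 = 858*40 = 34320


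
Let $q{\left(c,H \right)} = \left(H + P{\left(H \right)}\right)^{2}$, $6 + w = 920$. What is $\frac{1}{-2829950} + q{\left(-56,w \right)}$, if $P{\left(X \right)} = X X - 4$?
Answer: $\frac{1979288893163598199}{2829950} \approx 6.9941 \cdot 10^{11}$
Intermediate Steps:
$w = 914$ ($w = -6 + 920 = 914$)
$P{\left(X \right)} = -4 + X^{2}$ ($P{\left(X \right)} = X^{2} - 4 = -4 + X^{2}$)
$q{\left(c,H \right)} = \left(-4 + H + H^{2}\right)^{2}$ ($q{\left(c,H \right)} = \left(H + \left(-4 + H^{2}\right)\right)^{2} = \left(-4 + H + H^{2}\right)^{2}$)
$\frac{1}{-2829950} + q{\left(-56,w \right)} = \frac{1}{-2829950} + \left(-4 + 914 + 914^{2}\right)^{2} = - \frac{1}{2829950} + \left(-4 + 914 + 835396\right)^{2} = - \frac{1}{2829950} + 836306^{2} = - \frac{1}{2829950} + 699407725636 = \frac{1979288893163598199}{2829950}$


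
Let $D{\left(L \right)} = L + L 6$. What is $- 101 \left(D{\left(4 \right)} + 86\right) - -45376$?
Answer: $33862$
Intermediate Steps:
$D{\left(L \right)} = 7 L$ ($D{\left(L \right)} = L + 6 L = 7 L$)
$- 101 \left(D{\left(4 \right)} + 86\right) - -45376 = - 101 \left(7 \cdot 4 + 86\right) - -45376 = - 101 \left(28 + 86\right) + 45376 = \left(-101\right) 114 + 45376 = -11514 + 45376 = 33862$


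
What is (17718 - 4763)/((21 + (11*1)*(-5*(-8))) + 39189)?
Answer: 2591/7930 ≈ 0.32673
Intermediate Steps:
(17718 - 4763)/((21 + (11*1)*(-5*(-8))) + 39189) = 12955/((21 + 11*40) + 39189) = 12955/((21 + 440) + 39189) = 12955/(461 + 39189) = 12955/39650 = 12955*(1/39650) = 2591/7930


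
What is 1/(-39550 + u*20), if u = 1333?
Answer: -1/12890 ≈ -7.7580e-5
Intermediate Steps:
1/(-39550 + u*20) = 1/(-39550 + 1333*20) = 1/(-39550 + 26660) = 1/(-12890) = -1/12890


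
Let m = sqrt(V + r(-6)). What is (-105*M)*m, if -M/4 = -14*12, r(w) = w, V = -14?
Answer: -141120*I*sqrt(5) ≈ -3.1555e+5*I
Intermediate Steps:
m = 2*I*sqrt(5) (m = sqrt(-14 - 6) = sqrt(-20) = 2*I*sqrt(5) ≈ 4.4721*I)
M = 672 (M = -(-56)*12 = -4*(-168) = 672)
(-105*M)*m = (-105*672)*(2*I*sqrt(5)) = -141120*I*sqrt(5)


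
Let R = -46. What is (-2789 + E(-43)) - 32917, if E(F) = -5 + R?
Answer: -35757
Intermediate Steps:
E(F) = -51 (E(F) = -5 - 46 = -51)
(-2789 + E(-43)) - 32917 = (-2789 - 51) - 32917 = -2840 - 32917 = -35757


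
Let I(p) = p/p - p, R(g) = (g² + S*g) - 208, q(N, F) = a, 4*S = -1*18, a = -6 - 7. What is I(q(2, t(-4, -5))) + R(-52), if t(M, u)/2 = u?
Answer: 2744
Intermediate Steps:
t(M, u) = 2*u
a = -13
S = -9/2 (S = (-1*18)/4 = (¼)*(-18) = -9/2 ≈ -4.5000)
q(N, F) = -13
R(g) = -208 + g² - 9*g/2 (R(g) = (g² - 9*g/2) - 208 = -208 + g² - 9*g/2)
I(p) = 1 - p
I(q(2, t(-4, -5))) + R(-52) = (1 - 1*(-13)) + (-208 + (-52)² - 9/2*(-52)) = (1 + 13) + (-208 + 2704 + 234) = 14 + 2730 = 2744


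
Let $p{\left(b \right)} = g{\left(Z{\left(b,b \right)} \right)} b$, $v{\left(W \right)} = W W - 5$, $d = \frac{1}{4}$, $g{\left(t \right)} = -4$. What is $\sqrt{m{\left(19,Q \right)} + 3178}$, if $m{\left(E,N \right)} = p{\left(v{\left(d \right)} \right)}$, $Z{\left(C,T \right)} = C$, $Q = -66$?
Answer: $\frac{\sqrt{12791}}{2} \approx 56.549$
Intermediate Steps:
$d = \frac{1}{4} \approx 0.25$
$v{\left(W \right)} = -5 + W^{2}$ ($v{\left(W \right)} = W^{2} - 5 = -5 + W^{2}$)
$p{\left(b \right)} = - 4 b$
$m{\left(E,N \right)} = \frac{79}{4}$ ($m{\left(E,N \right)} = - 4 \left(-5 + \left(\frac{1}{4}\right)^{2}\right) = - 4 \left(-5 + \frac{1}{16}\right) = \left(-4\right) \left(- \frac{79}{16}\right) = \frac{79}{4}$)
$\sqrt{m{\left(19,Q \right)} + 3178} = \sqrt{\frac{79}{4} + 3178} = \sqrt{\frac{12791}{4}} = \frac{\sqrt{12791}}{2}$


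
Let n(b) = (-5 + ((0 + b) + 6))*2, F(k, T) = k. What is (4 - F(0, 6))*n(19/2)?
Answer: 84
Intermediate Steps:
n(b) = 2 + 2*b (n(b) = (-5 + (b + 6))*2 = (-5 + (6 + b))*2 = (1 + b)*2 = 2 + 2*b)
(4 - F(0, 6))*n(19/2) = (4 - 1*0)*(2 + 2*(19/2)) = (4 + 0)*(2 + 2*(19*(½))) = 4*(2 + 2*(19/2)) = 4*(2 + 19) = 4*21 = 84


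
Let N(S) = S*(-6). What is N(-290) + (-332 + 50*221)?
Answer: 12458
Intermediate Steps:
N(S) = -6*S
N(-290) + (-332 + 50*221) = -6*(-290) + (-332 + 50*221) = 1740 + (-332 + 11050) = 1740 + 10718 = 12458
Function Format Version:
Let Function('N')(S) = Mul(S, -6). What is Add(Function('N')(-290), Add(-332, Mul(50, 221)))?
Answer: 12458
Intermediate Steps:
Function('N')(S) = Mul(-6, S)
Add(Function('N')(-290), Add(-332, Mul(50, 221))) = Add(Mul(-6, -290), Add(-332, Mul(50, 221))) = Add(1740, Add(-332, 11050)) = Add(1740, 10718) = 12458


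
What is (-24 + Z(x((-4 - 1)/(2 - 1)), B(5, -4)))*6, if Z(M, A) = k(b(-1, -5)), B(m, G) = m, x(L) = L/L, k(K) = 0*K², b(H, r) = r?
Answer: -144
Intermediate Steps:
k(K) = 0
x(L) = 1
Z(M, A) = 0
(-24 + Z(x((-4 - 1)/(2 - 1)), B(5, -4)))*6 = (-24 + 0)*6 = -24*6 = -144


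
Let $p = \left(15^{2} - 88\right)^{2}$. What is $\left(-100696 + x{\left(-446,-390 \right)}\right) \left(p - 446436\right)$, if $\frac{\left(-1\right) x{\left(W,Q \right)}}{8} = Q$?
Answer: $41730035192$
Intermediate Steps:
$x{\left(W,Q \right)} = - 8 Q$
$p = 18769$ ($p = \left(225 - 88\right)^{2} = 137^{2} = 18769$)
$\left(-100696 + x{\left(-446,-390 \right)}\right) \left(p - 446436\right) = \left(-100696 - -3120\right) \left(18769 - 446436\right) = \left(-100696 + 3120\right) \left(-427667\right) = \left(-97576\right) \left(-427667\right) = 41730035192$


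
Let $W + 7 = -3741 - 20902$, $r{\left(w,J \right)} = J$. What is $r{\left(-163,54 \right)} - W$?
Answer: $24704$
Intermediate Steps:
$W = -24650$ ($W = -7 - 24643 = -24650$)
$r{\left(-163,54 \right)} - W = 54 - -24650 = 54 + 24650 = 24704$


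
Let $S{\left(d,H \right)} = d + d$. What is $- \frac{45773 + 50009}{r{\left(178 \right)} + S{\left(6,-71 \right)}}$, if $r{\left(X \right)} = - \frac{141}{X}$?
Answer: $- \frac{17049196}{1995} \approx -8546.0$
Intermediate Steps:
$S{\left(d,H \right)} = 2 d$
$- \frac{45773 + 50009}{r{\left(178 \right)} + S{\left(6,-71 \right)}} = - \frac{45773 + 50009}{- \frac{141}{178} + 2 \cdot 6} = - \frac{95782}{\left(-141\right) \frac{1}{178} + 12} = - \frac{95782}{- \frac{141}{178} + 12} = - \frac{95782}{\frac{1995}{178}} = - \frac{95782 \cdot 178}{1995} = \left(-1\right) \frac{17049196}{1995} = - \frac{17049196}{1995}$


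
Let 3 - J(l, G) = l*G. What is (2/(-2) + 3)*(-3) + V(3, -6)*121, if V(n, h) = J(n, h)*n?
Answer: 7617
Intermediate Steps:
J(l, G) = 3 - G*l (J(l, G) = 3 - l*G = 3 - G*l)
V(n, h) = n*(3 - h*n) (V(n, h) = (3 - h*n)*n = n*(3 - h*n))
(2/(-2) + 3)*(-3) + V(3, -6)*121 = (2/(-2) + 3)*(-3) + (3*(3 - 1*(-6)*3))*121 = (2*(-1/2) + 3)*(-3) + (3*(3 + 18))*121 = (-1 + 3)*(-3) + (3*21)*121 = 2*(-3) + 63*121 = -6 + 7623 = 7617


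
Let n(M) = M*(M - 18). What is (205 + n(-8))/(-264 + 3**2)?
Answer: -413/255 ≈ -1.6196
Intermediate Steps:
n(M) = M*(-18 + M)
(205 + n(-8))/(-264 + 3**2) = (205 - 8*(-18 - 8))/(-264 + 3**2) = (205 - 8*(-26))/(-264 + 9) = (205 + 208)/(-255) = 413*(-1/255) = -413/255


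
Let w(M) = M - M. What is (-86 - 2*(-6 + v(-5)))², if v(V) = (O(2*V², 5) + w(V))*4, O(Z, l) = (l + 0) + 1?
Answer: 14884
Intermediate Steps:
w(M) = 0
O(Z, l) = 1 + l (O(Z, l) = l + 1 = 1 + l)
v(V) = 24 (v(V) = ((1 + 5) + 0)*4 = (6 + 0)*4 = 6*4 = 24)
(-86 - 2*(-6 + v(-5)))² = (-86 - 2*(-6 + 24))² = (-86 - 2*18)² = (-86 - 36)² = (-122)² = 14884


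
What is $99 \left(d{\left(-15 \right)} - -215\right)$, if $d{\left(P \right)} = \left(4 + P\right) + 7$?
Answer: $20889$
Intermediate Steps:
$d{\left(P \right)} = 11 + P$
$99 \left(d{\left(-15 \right)} - -215\right) = 99 \left(\left(11 - 15\right) - -215\right) = 99 \left(-4 + 215\right) = 99 \cdot 211 = 20889$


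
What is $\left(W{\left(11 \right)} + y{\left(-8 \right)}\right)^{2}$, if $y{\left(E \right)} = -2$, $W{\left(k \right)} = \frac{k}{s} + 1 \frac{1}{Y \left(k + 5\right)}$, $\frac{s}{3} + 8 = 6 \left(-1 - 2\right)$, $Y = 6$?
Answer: $\frac{7070281}{1557504} \approx 4.5395$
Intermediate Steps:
$s = -78$ ($s = -24 + 3 \cdot 6 \left(-1 - 2\right) = -24 + 3 \cdot 6 \left(-3\right) = -24 + 3 \left(-18\right) = -24 - 54 = -78$)
$W{\left(k \right)} = \frac{1}{30 + 6 k} - \frac{k}{78}$ ($W{\left(k \right)} = \frac{k}{-78} + 1 \frac{1}{6 \left(k + 5\right)} = k \left(- \frac{1}{78}\right) + 1 \frac{1}{6 \left(5 + k\right)} = - \frac{k}{78} + 1 \frac{1}{30 + 6 k} = - \frac{k}{78} + \frac{1}{30 + 6 k} = \frac{1}{30 + 6 k} - \frac{k}{78}$)
$\left(W{\left(11 \right)} + y{\left(-8 \right)}\right)^{2} = \left(\frac{13 - 11^{2} - 55}{78 \left(5 + 11\right)} - 2\right)^{2} = \left(\frac{13 - 121 - 55}{78 \cdot 16} - 2\right)^{2} = \left(\frac{1}{78} \cdot \frac{1}{16} \left(13 - 121 - 55\right) - 2\right)^{2} = \left(\frac{1}{78} \cdot \frac{1}{16} \left(-163\right) - 2\right)^{2} = \left(- \frac{163}{1248} - 2\right)^{2} = \left(- \frac{2659}{1248}\right)^{2} = \frac{7070281}{1557504}$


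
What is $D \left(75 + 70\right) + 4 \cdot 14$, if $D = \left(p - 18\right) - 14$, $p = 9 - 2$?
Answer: $-3569$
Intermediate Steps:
$p = 7$ ($p = 9 - 2 = 7$)
$D = -25$ ($D = \left(7 - 18\right) - 14 = -11 - 14 = -25$)
$D \left(75 + 70\right) + 4 \cdot 14 = - 25 \left(75 + 70\right) + 4 \cdot 14 = \left(-25\right) 145 + 56 = -3625 + 56 = -3569$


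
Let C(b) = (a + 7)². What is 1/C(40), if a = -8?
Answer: 1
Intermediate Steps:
C(b) = 1 (C(b) = (-8 + 7)² = (-1)² = 1)
1/C(40) = 1/1 = 1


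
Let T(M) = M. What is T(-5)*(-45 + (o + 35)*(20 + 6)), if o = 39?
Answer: -9395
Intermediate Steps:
T(-5)*(-45 + (o + 35)*(20 + 6)) = -5*(-45 + (39 + 35)*(20 + 6)) = -5*(-45 + 74*26) = -5*(-45 + 1924) = -5*1879 = -9395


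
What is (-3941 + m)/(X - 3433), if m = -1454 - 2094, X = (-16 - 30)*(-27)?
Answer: 7489/2191 ≈ 3.4181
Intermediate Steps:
X = 1242 (X = -46*(-27) = 1242)
m = -3548
(-3941 + m)/(X - 3433) = (-3941 - 3548)/(1242 - 3433) = -7489/(-2191) = -7489*(-1/2191) = 7489/2191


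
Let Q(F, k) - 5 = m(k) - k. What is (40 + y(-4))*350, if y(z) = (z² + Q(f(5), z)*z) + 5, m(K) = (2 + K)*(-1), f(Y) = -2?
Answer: 5950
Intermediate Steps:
m(K) = -2 - K
Q(F, k) = 3 - 2*k (Q(F, k) = 5 + ((-2 - k) - k) = 5 + (-2 - 2*k) = 3 - 2*k)
y(z) = 5 + z² + z*(3 - 2*z) (y(z) = (z² + (3 - 2*z)*z) + 5 = (z² + z*(3 - 2*z)) + 5 = 5 + z² + z*(3 - 2*z))
(40 + y(-4))*350 = (40 + (5 - 1*(-4)² + 3*(-4)))*350 = (40 + (5 - 1*16 - 12))*350 = (40 + (5 - 16 - 12))*350 = (40 - 23)*350 = 17*350 = 5950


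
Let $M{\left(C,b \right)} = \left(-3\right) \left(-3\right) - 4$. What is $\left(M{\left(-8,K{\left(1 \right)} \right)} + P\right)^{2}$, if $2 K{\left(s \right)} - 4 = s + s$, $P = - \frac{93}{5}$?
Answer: $\frac{4624}{25} \approx 184.96$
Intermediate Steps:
$P = - \frac{93}{5}$ ($P = \left(-93\right) \frac{1}{5} = - \frac{93}{5} \approx -18.6$)
$K{\left(s \right)} = 2 + s$ ($K{\left(s \right)} = 2 + \frac{s + s}{2} = 2 + \frac{2 s}{2} = 2 + s$)
$M{\left(C,b \right)} = 5$ ($M{\left(C,b \right)} = 9 - 4 = 5$)
$\left(M{\left(-8,K{\left(1 \right)} \right)} + P\right)^{2} = \left(5 - \frac{93}{5}\right)^{2} = \left(- \frac{68}{5}\right)^{2} = \frac{4624}{25}$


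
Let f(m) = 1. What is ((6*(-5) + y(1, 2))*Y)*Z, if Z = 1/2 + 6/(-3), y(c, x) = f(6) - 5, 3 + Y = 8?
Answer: 255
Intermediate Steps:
Y = 5 (Y = -3 + 8 = 5)
y(c, x) = -4 (y(c, x) = 1 - 5 = -4)
Z = -3/2 (Z = 1*(½) + 6*(-⅓) = ½ - 2 = -3/2 ≈ -1.5000)
((6*(-5) + y(1, 2))*Y)*Z = ((6*(-5) - 4)*5)*(-3/2) = ((-30 - 4)*5)*(-3/2) = -34*5*(-3/2) = -170*(-3/2) = 255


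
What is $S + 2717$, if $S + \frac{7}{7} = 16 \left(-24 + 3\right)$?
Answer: $2380$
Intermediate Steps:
$S = -337$ ($S = -1 + 16 \left(-24 + 3\right) = -1 + 16 \left(-21\right) = -1 - 336 = -337$)
$S + 2717 = -337 + 2717 = 2380$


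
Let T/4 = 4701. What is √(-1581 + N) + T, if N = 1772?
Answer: 18804 + √191 ≈ 18818.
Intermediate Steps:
T = 18804 (T = 4*4701 = 18804)
√(-1581 + N) + T = √(-1581 + 1772) + 18804 = √191 + 18804 = 18804 + √191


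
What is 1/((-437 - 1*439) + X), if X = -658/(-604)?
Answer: -302/264223 ≈ -0.0011430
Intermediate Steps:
X = 329/302 (X = -658*(-1/604) = 329/302 ≈ 1.0894)
1/((-437 - 1*439) + X) = 1/((-437 - 1*439) + 329/302) = 1/((-437 - 439) + 329/302) = 1/(-876 + 329/302) = 1/(-264223/302) = -302/264223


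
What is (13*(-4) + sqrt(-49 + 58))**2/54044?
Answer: 2401/54044 ≈ 0.044427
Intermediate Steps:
(13*(-4) + sqrt(-49 + 58))**2/54044 = (-52 + sqrt(9))**2*(1/54044) = (-52 + 3)**2*(1/54044) = (-49)**2*(1/54044) = 2401*(1/54044) = 2401/54044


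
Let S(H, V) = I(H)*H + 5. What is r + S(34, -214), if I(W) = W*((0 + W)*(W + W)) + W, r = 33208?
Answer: 2707041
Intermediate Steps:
I(W) = W + 2*W³ (I(W) = W*(W*(2*W)) + W = W*(2*W²) + W = 2*W³ + W = W + 2*W³)
S(H, V) = 5 + H*(H + 2*H³) (S(H, V) = (H + 2*H³)*H + 5 = H*(H + 2*H³) + 5 = 5 + H*(H + 2*H³))
r + S(34, -214) = 33208 + (5 + 34² + 2*34⁴) = 33208 + (5 + 1156 + 2*1336336) = 33208 + (5 + 1156 + 2672672) = 33208 + 2673833 = 2707041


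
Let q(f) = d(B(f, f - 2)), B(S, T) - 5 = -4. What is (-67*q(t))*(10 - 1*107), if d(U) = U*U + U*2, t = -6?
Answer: 19497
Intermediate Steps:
B(S, T) = 1 (B(S, T) = 5 - 4 = 1)
d(U) = U**2 + 2*U
q(f) = 3 (q(f) = 1*(2 + 1) = 1*3 = 3)
(-67*q(t))*(10 - 1*107) = (-67*3)*(10 - 1*107) = -201*(10 - 107) = -201*(-97) = 19497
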